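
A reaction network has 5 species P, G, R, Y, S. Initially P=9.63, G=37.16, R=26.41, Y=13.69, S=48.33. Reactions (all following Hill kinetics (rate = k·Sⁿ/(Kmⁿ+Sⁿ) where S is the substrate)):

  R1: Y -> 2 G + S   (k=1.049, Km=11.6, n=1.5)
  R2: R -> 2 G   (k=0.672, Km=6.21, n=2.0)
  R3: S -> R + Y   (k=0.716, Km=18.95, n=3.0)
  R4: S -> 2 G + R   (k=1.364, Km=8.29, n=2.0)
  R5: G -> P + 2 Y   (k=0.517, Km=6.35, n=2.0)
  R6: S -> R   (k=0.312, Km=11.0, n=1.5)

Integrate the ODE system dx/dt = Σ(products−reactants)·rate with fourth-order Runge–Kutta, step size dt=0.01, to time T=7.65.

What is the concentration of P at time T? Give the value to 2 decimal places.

RK4 with dt=0.01: 765 steps to T=7.65. Trajectory (selected grid times):
t=0.00: P=9.63 G=37.16 R=26.41 Y=13.69 S=48.33
t=0.85: P=10.06 G=41.09 R=27.80 Y=14.61 S=46.91
t=1.70: P=10.49 G=45.06 R=29.19 Y=15.50 S=45.51
t=2.55: P=10.92 G=49.07 R=30.56 Y=16.38 S=44.13
t=3.40: P=11.35 G=53.11 R=31.93 Y=17.24 S=42.78
t=4.25: P=11.79 G=57.17 R=33.29 Y=18.09 S=41.46
t=5.10: P=12.22 G=61.26 R=34.63 Y=18.91 S=40.16
t=5.95: P=12.66 G=65.37 R=35.97 Y=19.72 S=38.87
t=6.80: P=13.09 G=69.50 R=37.29 Y=20.52 S=37.61
t=7.65: P=13.53 G=73.65 R=38.61 Y=21.29 S=36.38
Read off P at T=7.65: 13.53

P at T = 13.53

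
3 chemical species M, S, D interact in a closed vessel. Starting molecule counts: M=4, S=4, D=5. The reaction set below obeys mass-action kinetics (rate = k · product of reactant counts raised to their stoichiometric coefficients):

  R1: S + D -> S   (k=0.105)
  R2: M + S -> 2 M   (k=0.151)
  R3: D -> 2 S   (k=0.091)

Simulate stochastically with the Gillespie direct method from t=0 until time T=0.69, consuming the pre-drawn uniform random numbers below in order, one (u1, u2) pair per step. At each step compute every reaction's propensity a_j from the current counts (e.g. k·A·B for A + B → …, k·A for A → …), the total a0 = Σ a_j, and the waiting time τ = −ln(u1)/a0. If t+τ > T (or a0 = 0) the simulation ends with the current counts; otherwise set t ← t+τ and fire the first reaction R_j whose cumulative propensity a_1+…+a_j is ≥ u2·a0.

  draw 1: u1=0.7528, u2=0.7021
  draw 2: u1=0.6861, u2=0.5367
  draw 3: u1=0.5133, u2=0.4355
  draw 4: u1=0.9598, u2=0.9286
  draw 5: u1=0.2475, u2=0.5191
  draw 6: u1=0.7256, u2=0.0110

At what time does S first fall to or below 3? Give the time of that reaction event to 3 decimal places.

t=0.000: M=4 S=4 D=5
Draw 1: a1=2.100, a2=2.416, a3=0.455, a0=4.971; τ=−ln(0.7528)/4.971=0.057 → t=0.057; u2·a0=0.7021·4.971=3.490; a1=2.100 < 3.490 ≤ a1+a2=4.516 → R2 fires; M=5 S=3 D=5
Draw 2: a1=1.575, a2=2.265, a3=0.455, a0=4.295; τ=−ln(0.6861)/4.295=0.088 → t=0.145; u2·a0=0.5367·4.295=2.305; a1=1.575 < 2.305 ≤ a1+a2=3.840 → R2 fires; M=6 S=2 D=5
Draw 3: a1=1.050, a2=1.812, a3=0.455, a0=3.317; τ=−ln(0.5133)/3.317=0.201 → t=0.346; u2·a0=0.4355·3.317=1.445; a1=1.050 < 1.445 ≤ a1+a2=2.862 → R2 fires; M=7 S=1 D=5
Draw 4: a1=0.525, a2=1.057, a3=0.455, a0=2.037; τ=−ln(0.9598)/2.037=0.020 → t=0.366; u2·a0=0.9286·2.037=1.892; a1+a2=1.582 < 1.892 ≤ a1+…+a3=2.037 → R3 fires; M=7 S=3 D=4
Draw 5: a1=1.260, a2=3.171, a3=0.364, a0=4.795; τ=−ln(0.2475)/4.795=0.291 → t=0.657; u2·a0=0.5191·4.795=2.489; a1=1.260 < 2.489 ≤ a1+a2=4.431 → R2 fires; M=8 S=2 D=4
Draw 6: a1=0.840, a2=2.416, a3=0.364, a0=3.620; τ=−ln(0.7256)/3.620=0.089 → t=0.746 > T=0.69: stop.
S first becomes ≤ 3 when it reaches 3 at the event at t=0.057.

Threshold first reached at t = 0.057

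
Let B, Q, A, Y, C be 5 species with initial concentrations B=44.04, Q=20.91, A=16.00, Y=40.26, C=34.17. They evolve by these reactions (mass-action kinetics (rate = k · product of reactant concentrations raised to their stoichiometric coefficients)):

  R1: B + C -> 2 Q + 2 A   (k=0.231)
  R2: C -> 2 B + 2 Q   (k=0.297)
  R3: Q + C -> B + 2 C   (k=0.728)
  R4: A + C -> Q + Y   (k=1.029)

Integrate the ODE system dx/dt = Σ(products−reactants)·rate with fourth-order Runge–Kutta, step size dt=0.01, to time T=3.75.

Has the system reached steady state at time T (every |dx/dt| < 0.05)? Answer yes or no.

Steady state at T: yes

RK4 with dt=0.01: 375 steps to T=3.75. Trajectory (selected grid times):
t=0.00: B=44.04 Q=20.91 A=16.00 Y=40.26 C=34.17
t=0.42: B=352.48 Q=270.91 A=119.76 Y=372.76 C=4.26
t=0.83: B=414.78 Q=318.79 A=140.97 Y=438.76 C=0.12
t=1.25: B=416.53 Q=320.13 A=141.56 Y=440.61 C=0.00
t=1.67: B=416.57 Q=320.16 A=141.57 Y=440.65 C=0.00
t=2.08: B=416.57 Q=320.16 A=141.57 Y=440.65 C=0.00
t=2.50: B=416.57 Q=320.16 A=141.57 Y=440.65 C=0.00
t=2.92: B=416.57 Q=320.16 A=141.57 Y=440.65 C=0.00
t=3.33: B=416.57 Q=320.16 A=141.57 Y=440.65 C=0.00
t=3.75: B=416.57 Q=320.16 A=141.57 Y=440.65 C=0.00
Rates at T: R1=0.0000, R2=0.0000, R3=0.0000, R4=0.0000
dx/dt at T (Σ net stoichiometry × rate): B=+0.0000, Q=+0.0000, A=+0.0000, Y=+0.0000, C=-0.0000
Largest |dx/dt| is |+0.0000| (Y) < 0.05 → steady.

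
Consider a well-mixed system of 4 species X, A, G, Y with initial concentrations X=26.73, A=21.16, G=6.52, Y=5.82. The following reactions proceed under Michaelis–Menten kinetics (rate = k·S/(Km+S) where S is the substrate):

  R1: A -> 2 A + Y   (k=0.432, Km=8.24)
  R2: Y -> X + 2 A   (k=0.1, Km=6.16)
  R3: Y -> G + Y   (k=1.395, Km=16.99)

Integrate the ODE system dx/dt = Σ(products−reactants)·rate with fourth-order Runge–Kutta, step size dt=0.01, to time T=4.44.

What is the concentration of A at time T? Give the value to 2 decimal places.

A at T = 23.01

RK4 with dt=0.01: 444 steps to T=4.44. Trajectory (selected grid times):
t=0.00: X=26.73 A=21.16 G=6.52 Y=5.82
t=0.49: X=26.75 A=21.36 G=6.70 Y=5.95
t=0.99: X=26.78 A=21.57 G=6.88 Y=6.08
t=1.48: X=26.80 A=21.77 G=7.06 Y=6.21
t=1.97: X=26.83 A=21.97 G=7.24 Y=6.34
t=2.47: X=26.85 A=22.18 G=7.44 Y=6.47
t=2.96: X=26.88 A=22.38 G=7.62 Y=6.60
t=3.45: X=26.90 A=22.59 G=7.82 Y=6.73
t=3.95: X=26.93 A=22.80 G=8.02 Y=6.86
t=4.44: X=26.96 A=23.01 G=8.21 Y=6.99
Read off A at T=4.44: 23.01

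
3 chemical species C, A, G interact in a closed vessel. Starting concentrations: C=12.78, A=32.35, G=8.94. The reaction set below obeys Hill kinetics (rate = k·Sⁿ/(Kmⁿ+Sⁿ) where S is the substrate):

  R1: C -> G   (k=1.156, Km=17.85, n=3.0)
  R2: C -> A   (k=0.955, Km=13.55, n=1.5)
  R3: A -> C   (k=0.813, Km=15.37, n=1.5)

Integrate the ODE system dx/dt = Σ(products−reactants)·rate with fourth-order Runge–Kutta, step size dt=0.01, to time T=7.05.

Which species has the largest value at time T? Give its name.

Dominant species at T: A

RK4 with dt=0.01: 705 steps to T=7.05. Trajectory (selected grid times):
t=0.00: C=12.78 A=32.35 G=8.94
t=0.78: C=12.66 A=32.23 G=9.18
t=1.57: C=12.55 A=32.10 G=9.42
t=2.35: C=12.45 A=31.98 G=9.65
t=3.13: C=12.35 A=31.85 G=9.87
t=3.92: C=12.25 A=31.72 G=10.10
t=4.70: C=12.17 A=31.59 G=10.32
t=5.48: C=12.08 A=31.46 G=10.53
t=6.27: C=12.00 A=31.32 G=10.75
t=7.05: C=11.93 A=31.19 G=10.96
At T=7.05: C=11.93 A=31.19 G=10.96; the largest is A.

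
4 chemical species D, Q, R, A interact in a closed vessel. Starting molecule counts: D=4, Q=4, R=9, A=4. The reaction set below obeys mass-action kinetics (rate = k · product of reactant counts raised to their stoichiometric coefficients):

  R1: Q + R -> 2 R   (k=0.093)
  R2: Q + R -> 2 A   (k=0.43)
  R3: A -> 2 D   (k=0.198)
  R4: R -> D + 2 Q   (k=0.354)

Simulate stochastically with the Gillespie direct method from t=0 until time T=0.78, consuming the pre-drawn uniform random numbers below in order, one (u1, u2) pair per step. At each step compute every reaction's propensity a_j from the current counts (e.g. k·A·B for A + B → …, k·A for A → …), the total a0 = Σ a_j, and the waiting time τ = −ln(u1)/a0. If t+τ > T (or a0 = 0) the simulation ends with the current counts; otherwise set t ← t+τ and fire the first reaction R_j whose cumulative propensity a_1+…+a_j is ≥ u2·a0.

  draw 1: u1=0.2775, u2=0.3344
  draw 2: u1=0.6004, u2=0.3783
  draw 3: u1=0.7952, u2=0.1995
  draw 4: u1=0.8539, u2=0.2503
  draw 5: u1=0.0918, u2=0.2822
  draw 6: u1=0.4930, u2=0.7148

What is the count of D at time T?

D at T = 6

t=0.000: D=4 Q=4 R=9 A=4
Draw 1: a1=3.348, a2=15.480, a3=0.792, a4=3.186, a0=22.806; τ=−ln(0.2775)/22.806=0.056 → t=0.056; u2·a0=0.3344·22.806=7.626; a1=3.348 < 7.626 ≤ a1+a2=18.828 → R2 fires; D=4 Q=3 R=8 A=6
Draw 2: a1=2.232, a2=10.320, a3=1.188, a4=2.832, a0=16.572; τ=−ln(0.6004)/16.572=0.031 → t=0.087; u2·a0=0.3783·16.572=6.269; a1=2.232 < 6.269 ≤ a1+a2=12.552 → R2 fires; D=4 Q=2 R=7 A=8
Draw 3: a1=1.302, a2=6.020, a3=1.584, a4=2.478, a0=11.384; τ=−ln(0.7952)/11.384=0.020 → t=0.107; u2·a0=0.1995·11.384=2.271; a1=1.302 < 2.271 ≤ a1+a2=7.322 → R2 fires; D=4 Q=1 R=6 A=10
Draw 4: a1=0.558, a2=2.580, a3=1.980, a4=2.124, a0=7.242; τ=−ln(0.8539)/7.242=0.022 → t=0.129; u2·a0=0.2503·7.242=1.813; a1=0.558 < 1.813 ≤ a1+a2=3.138 → R2 fires; D=4 Q=0 R=5 A=12
Draw 5: a1=0.000, a2=0.000, a3=2.376, a4=1.770, a0=4.146; τ=−ln(0.0918)/4.146=0.576 → t=0.705; u2·a0=0.2822·4.146=1.170; a1+a2=0.000 < 1.170 ≤ a1+…+a3=2.376 → R3 fires; D=6 Q=0 R=5 A=11
Draw 6: a1=0.000, a2=0.000, a3=2.178, a4=1.770, a0=3.948; τ=−ln(0.4930)/3.948=0.179 → t=0.884 > T=0.78: stop.
Read off D at T=0.78: 6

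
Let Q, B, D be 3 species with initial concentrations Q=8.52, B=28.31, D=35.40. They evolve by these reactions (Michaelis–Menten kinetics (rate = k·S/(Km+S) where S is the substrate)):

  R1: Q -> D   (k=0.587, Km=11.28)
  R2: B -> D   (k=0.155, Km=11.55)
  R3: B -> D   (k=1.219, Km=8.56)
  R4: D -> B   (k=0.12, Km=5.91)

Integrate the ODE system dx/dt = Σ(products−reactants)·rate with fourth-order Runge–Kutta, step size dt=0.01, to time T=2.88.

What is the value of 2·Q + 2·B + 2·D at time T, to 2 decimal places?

Check how each reaction changes W = 2·Q + 2·B + 2·D (weight of products minus weight of reactants):
R1: Q -> D: (2·1) − (2·1) = 2 − 2 = 0
R2: B -> D: (2·1) − (2·1) = 2 − 2 = 0
R3: B -> D: (2·1) − (2·1) = 2 − 2 = 0
R4: D -> B: (2·1) − (2·1) = 2 − 2 = 0
Every reaction leaves W unchanged, so W is conserved and no simulation is needed: W(T) = W(0) = 2·8.52 + 2·28.31 + 2·35.40 = 144.46

Value at T = 144.46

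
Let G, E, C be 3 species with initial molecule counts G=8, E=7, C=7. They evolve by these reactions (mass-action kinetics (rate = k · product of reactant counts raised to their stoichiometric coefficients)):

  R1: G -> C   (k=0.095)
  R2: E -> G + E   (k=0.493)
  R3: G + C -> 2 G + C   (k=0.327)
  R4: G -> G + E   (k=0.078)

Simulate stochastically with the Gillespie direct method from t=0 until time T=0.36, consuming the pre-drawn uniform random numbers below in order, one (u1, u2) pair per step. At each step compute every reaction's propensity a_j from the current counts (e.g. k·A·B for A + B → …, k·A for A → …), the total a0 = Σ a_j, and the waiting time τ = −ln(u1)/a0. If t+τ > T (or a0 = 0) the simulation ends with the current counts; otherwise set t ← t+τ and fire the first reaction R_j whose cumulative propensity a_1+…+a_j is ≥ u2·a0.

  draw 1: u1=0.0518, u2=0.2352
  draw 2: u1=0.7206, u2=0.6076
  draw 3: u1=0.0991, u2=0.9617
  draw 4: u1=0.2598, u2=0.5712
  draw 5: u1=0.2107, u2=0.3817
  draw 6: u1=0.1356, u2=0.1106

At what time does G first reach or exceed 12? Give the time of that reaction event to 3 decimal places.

t=0.000: G=8 E=7 C=7
Draw 1: a1=0.760, a2=3.451, a3=18.312, a4=0.624, a0=23.147; τ=−ln(0.0518)/23.147=0.128 → t=0.128; u2·a0=0.2352·23.147=5.444; a1+a2=4.211 < 5.444 ≤ a1+…+a3=22.523 → R3 fires; G=9 E=7 C=7
Draw 2: a1=0.855, a2=3.451, a3=20.601, a4=0.702, a0=25.609; τ=−ln(0.7206)/25.609=0.013 → t=0.141; u2·a0=0.6076·25.609=15.560; a1+a2=4.306 < 15.560 ≤ a1+…+a3=24.907 → R3 fires; G=10 E=7 C=7
Draw 3: a1=0.950, a2=3.451, a3=22.890, a4=0.780, a0=28.071; τ=−ln(0.0991)/28.071=0.082 → t=0.223; u2·a0=0.9617·28.071=26.996; a1+a2=4.401 < 26.996 ≤ a1+…+a3=27.291 → R3 fires; G=11 E=7 C=7
Draw 4: a1=1.045, a2=3.451, a3=25.179, a4=0.858, a0=30.533; τ=−ln(0.2598)/30.533=0.044 → t=0.267; u2·a0=0.5712·30.533=17.440; a1+a2=4.496 < 17.440 ≤ a1+…+a3=29.675 → R3 fires; G=12 E=7 C=7
Draw 5: a1=1.140, a2=3.451, a3=27.468, a4=0.936, a0=32.995; τ=−ln(0.2107)/32.995=0.047 → t=0.314; u2·a0=0.3817·32.995=12.594; a1+a2=4.591 < 12.594 ≤ a1+…+a3=32.059 → R3 fires; G=13 E=7 C=7
Draw 6: a1=1.235, a2=3.451, a3=29.757, a4=1.014, a0=35.457; τ=−ln(0.1356)/35.457=0.056 → t=0.371 > T=0.36: stop.
G first becomes ≥ 12 when it reaches 12 at the event at t=0.267.

Threshold first reached at t = 0.267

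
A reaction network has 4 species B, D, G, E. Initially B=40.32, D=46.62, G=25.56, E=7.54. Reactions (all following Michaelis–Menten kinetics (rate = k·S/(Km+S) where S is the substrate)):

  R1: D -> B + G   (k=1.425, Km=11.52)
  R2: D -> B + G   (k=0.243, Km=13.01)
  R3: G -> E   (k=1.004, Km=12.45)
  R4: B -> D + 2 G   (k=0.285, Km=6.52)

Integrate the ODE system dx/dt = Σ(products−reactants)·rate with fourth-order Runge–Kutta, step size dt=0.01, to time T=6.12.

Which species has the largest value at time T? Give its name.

Dominant species at T: B

RK4 with dt=0.01: 612 steps to T=6.12. Trajectory (selected grid times):
t=0.00: B=40.32 D=46.62 G=25.56 E=7.54
t=0.68: B=41.06 D=45.88 G=26.34 E=8.00
t=1.36: B=41.79 D=45.15 G=27.11 E=8.47
t=2.04: B=42.52 D=44.42 G=27.87 E=8.94
t=2.72: B=43.25 D=43.69 G=28.63 E=9.41
t=3.40: B=43.97 D=42.97 G=29.38 E=9.89
t=4.08: B=44.69 D=42.25 G=30.13 E=10.37
t=4.76: B=45.41 D=41.53 G=30.87 E=10.85
t=5.44: B=46.12 D=40.82 G=31.60 E=11.34
t=6.12: B=46.83 D=40.11 G=32.33 E=11.83
At T=6.12: B=46.83 D=40.11 G=32.33 E=11.83; the largest is B.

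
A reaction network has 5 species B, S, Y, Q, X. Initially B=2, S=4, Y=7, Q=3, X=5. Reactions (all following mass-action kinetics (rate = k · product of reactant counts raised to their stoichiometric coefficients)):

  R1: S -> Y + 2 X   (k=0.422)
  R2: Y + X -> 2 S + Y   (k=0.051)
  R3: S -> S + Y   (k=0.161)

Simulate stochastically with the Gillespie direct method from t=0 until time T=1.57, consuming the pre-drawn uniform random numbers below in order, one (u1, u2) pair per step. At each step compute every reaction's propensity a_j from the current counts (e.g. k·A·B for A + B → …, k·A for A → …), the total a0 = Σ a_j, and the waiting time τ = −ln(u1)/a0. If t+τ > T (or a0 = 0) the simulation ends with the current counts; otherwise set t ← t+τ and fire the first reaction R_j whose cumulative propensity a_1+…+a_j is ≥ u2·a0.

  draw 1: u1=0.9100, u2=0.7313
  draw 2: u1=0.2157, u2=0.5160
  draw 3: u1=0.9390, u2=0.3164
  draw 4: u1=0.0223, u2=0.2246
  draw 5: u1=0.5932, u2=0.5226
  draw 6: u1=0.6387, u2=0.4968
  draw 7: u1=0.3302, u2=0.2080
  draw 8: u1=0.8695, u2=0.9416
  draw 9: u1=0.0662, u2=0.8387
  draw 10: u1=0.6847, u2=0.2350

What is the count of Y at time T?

t=0.000: B=2 S=4 Y=7 Q=3 X=5
Draw 1: a1=1.688, a2=1.785, a3=0.644, a0=4.117; τ=−ln(0.9100)/4.117=0.023 → t=0.023; u2·a0=0.7313·4.117=3.011; a1=1.688 < 3.011 ≤ a1+a2=3.473 → R2 fires; B=2 S=6 Y=7 Q=3 X=4
Draw 2: a1=2.532, a2=1.428, a3=0.966, a0=4.926; τ=−ln(0.2157)/4.926=0.311 → t=0.334; u2·a0=0.5160·4.926=2.542; a1=2.532 < 2.542 ≤ a1+a2=3.960 → R2 fires; B=2 S=8 Y=7 Q=3 X=3
Draw 3: a1=3.376, a2=1.071, a3=1.288, a0=5.735; τ=−ln(0.9390)/5.735=0.011 → t=0.345; u2·a0=0.3164·5.735=1.815 ≤ a1=3.376 → R1 fires; B=2 S=7 Y=8 Q=3 X=5
Draw 4: a1=2.954, a2=2.040, a3=1.127, a0=6.121; τ=−ln(0.0223)/6.121=0.621 → t=0.967; u2·a0=0.2246·6.121=1.375 ≤ a1=2.954 → R1 fires; B=2 S=6 Y=9 Q=3 X=7
Draw 5: a1=2.532, a2=3.213, a3=0.966, a0=6.711; τ=−ln(0.5932)/6.711=0.078 → t=1.044; u2·a0=0.5226·6.711=3.507; a1=2.532 < 3.507 ≤ a1+a2=5.745 → R2 fires; B=2 S=8 Y=9 Q=3 X=6
Draw 6: a1=3.376, a2=2.754, a3=1.288, a0=7.418; τ=−ln(0.6387)/7.418=0.060 → t=1.105; u2·a0=0.4968·7.418=3.685; a1=3.376 < 3.685 ≤ a1+a2=6.130 → R2 fires; B=2 S=10 Y=9 Q=3 X=5
Draw 7: a1=4.220, a2=2.295, a3=1.610, a0=8.125; τ=−ln(0.3302)/8.125=0.136 → t=1.241; u2·a0=0.2080·8.125=1.690 ≤ a1=4.220 → R1 fires; B=2 S=9 Y=10 Q=3 X=7
Draw 8: a1=3.798, a2=3.570, a3=1.449, a0=8.817; τ=−ln(0.8695)/8.817=0.016 → t=1.257; u2·a0=0.9416·8.817=8.302; a1+a2=7.368 < 8.302 ≤ a1+…+a3=8.817 → R3 fires; B=2 S=9 Y=11 Q=3 X=7
Draw 9: a1=3.798, a2=3.927, a3=1.449, a0=9.174; τ=−ln(0.0662)/9.174=0.296 → t=1.553; u2·a0=0.8387·9.174=7.694; a1=3.798 < 7.694 ≤ a1+a2=7.725 → R2 fires; B=2 S=11 Y=11 Q=3 X=6
Draw 10: a1=4.642, a2=3.366, a3=1.771, a0=9.779; τ=−ln(0.6847)/9.779=0.039 → t=1.592 > T=1.57: stop.
Read off Y at T=1.57: 11

Y at T = 11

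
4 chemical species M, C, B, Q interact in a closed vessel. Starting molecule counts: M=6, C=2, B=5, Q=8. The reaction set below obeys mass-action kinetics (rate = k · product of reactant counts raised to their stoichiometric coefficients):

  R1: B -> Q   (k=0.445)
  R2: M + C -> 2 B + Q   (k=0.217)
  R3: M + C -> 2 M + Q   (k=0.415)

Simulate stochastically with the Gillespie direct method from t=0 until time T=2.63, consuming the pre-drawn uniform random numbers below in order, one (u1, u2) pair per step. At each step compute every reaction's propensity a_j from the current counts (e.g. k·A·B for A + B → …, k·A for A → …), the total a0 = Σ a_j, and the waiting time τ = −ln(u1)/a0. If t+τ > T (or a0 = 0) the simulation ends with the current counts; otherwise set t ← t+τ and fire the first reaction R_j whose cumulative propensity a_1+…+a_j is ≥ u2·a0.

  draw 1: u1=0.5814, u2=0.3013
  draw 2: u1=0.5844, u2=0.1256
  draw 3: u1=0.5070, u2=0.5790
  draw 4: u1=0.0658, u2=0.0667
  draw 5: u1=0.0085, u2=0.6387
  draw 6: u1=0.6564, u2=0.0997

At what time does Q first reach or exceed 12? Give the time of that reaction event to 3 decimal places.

Threshold first reached at t = 1.022

t=0.000: M=6 C=2 B=5 Q=8
Draw 1: a1=2.225, a2=2.604, a3=4.980, a0=9.809; τ=−ln(0.5814)/9.809=0.055 → t=0.055; u2·a0=0.3013·9.809=2.955; a1=2.225 < 2.955 ≤ a1+a2=4.829 → R2 fires; M=5 C=1 B=7 Q=9
Draw 2: a1=3.115, a2=1.085, a3=2.075, a0=6.275; τ=−ln(0.5844)/6.275=0.086 → t=0.141; u2·a0=0.1256·6.275=0.788 ≤ a1=3.115 → R1 fires; M=5 C=1 B=6 Q=10
Draw 3: a1=2.670, a2=1.085, a3=2.075, a0=5.830; τ=−ln(0.5070)/5.830=0.117 → t=0.257; u2·a0=0.5790·5.830=3.376; a1=2.670 < 3.376 ≤ a1+a2=3.755 → R2 fires; M=4 C=0 B=8 Q=11
Draw 4: a1=3.560, a2=0.000, a3=0.000, a0=3.560; τ=−ln(0.0658)/3.560=0.764 → t=1.022; u2·a0=0.0667·3.560=0.237 ≤ a1=3.560 → R1 fires; M=4 C=0 B=7 Q=12
Draw 5: a1=3.115, a2=0.000, a3=0.000, a0=3.115; τ=−ln(0.0085)/3.115=1.531 → t=2.552; u2·a0=0.6387·3.115=1.990 ≤ a1=3.115 → R1 fires; M=4 C=0 B=6 Q=13
Draw 6: a1=2.670, a2=0.000, a3=0.000, a0=2.670; τ=−ln(0.6564)/2.670=0.158 → t=2.710 > T=2.63: stop.
Q first becomes ≥ 12 when it reaches 12 at the event at t=1.022.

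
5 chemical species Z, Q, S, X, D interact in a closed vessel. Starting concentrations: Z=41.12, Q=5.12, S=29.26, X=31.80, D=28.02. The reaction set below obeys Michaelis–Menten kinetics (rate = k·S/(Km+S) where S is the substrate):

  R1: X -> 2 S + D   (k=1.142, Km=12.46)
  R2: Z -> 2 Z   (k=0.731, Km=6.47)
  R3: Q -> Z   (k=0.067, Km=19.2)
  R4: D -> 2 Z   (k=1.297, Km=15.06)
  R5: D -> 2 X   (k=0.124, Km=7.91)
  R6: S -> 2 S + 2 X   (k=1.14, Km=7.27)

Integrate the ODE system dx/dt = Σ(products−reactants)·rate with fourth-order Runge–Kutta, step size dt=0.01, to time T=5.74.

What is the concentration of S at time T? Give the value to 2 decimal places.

S at T = 44.40

RK4 with dt=0.01: 574 steps to T=5.74. Trajectory (selected grid times):
t=0.00: Z=41.12 Q=5.12 S=29.26 X=31.80 D=28.02
t=0.64: Z=42.61 Q=5.11 S=30.90 X=32.57 D=27.95
t=1.28: Z=44.11 Q=5.10 S=32.56 X=33.35 D=27.87
t=1.91: Z=45.58 Q=5.09 S=34.20 X=34.13 D=27.81
t=2.55: Z=47.08 Q=5.08 S=35.87 X=34.92 D=27.75
t=3.19: Z=48.57 Q=5.08 S=37.56 X=35.72 D=27.69
t=3.83: Z=50.07 Q=5.07 S=39.26 X=36.53 D=27.63
t=4.46: Z=51.54 Q=5.06 S=40.95 X=37.33 D=27.58
t=5.10: Z=53.04 Q=5.05 S=42.67 X=38.15 D=27.53
t=5.74: Z=54.54 Q=5.04 S=44.40 X=38.97 D=27.49
Read off S at T=5.74: 44.40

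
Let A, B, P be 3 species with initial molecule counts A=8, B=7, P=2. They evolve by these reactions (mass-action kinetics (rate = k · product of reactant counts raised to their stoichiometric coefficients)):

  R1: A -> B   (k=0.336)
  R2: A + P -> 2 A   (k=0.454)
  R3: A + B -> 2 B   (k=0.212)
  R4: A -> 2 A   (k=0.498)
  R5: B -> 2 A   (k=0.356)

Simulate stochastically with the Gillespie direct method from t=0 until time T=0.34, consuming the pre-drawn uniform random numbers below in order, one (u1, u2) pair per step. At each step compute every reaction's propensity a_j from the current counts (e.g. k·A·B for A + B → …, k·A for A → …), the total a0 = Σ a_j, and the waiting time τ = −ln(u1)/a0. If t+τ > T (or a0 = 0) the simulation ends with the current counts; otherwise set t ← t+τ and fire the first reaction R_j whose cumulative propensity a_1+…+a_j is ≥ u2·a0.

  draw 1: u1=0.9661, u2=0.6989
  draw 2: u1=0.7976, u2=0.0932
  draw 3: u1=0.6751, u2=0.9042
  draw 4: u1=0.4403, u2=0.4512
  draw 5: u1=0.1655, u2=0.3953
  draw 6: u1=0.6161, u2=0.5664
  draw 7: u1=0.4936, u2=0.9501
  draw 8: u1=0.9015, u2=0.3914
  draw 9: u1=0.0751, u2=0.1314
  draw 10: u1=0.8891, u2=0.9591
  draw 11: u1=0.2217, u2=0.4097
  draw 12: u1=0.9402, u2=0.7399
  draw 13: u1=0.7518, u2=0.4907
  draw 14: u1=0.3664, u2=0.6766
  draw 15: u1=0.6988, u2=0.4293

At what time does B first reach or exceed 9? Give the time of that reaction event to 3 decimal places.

Threshold first reached at t = 0.112

t=0.000: A=8 B=7 P=2
Draw 1: a1=2.688, a2=7.264, a3=11.872, a4=3.984, a5=2.492, a0=28.300; τ=−ln(0.9661)/28.300=0.001 → t=0.001; u2·a0=0.6989·28.300=19.779; a1+a2=9.952 < 19.779 ≤ a1+…+a3=21.824 → R3 fires; A=7 B=8 P=2
Draw 2: a1=2.352, a2=6.356, a3=11.872, a4=3.486, a5=2.848, a0=26.914; τ=−ln(0.7976)/26.914=0.008 → t=0.010; u2·a0=0.0932·26.914=2.508; a1=2.352 < 2.508 ≤ a1+a2=8.708 → R2 fires; A=8 B=8 P=1
Draw 3: a1=2.688, a2=3.632, a3=13.568, a4=3.984, a5=2.848, a0=26.720; τ=−ln(0.6751)/26.720=0.015 → t=0.024; u2·a0=0.9042·26.720=24.160; a1+…+a4=23.872 < 24.160 ≤ a1+…+a5=26.720 → R5 fires; A=10 B=7 P=1
Draw 4: a1=3.360, a2=4.540, a3=14.840, a4=4.980, a5=2.492, a0=30.212; τ=−ln(0.4403)/30.212=0.027 → t=0.051; u2·a0=0.4512·30.212=13.632; a1+a2=7.900 < 13.632 ≤ a1+…+a3=22.740 → R3 fires; A=9 B=8 P=1
Draw 5: a1=3.024, a2=4.086, a3=15.264, a4=4.482, a5=2.848, a0=29.704; τ=−ln(0.1655)/29.704=0.061 → t=0.112; u2·a0=0.3953·29.704=11.742; a1+a2=7.110 < 11.742 ≤ a1+…+a3=22.374 → R3 fires; A=8 B=9 P=1
Draw 6: a1=2.688, a2=3.632, a3=15.264, a4=3.984, a5=3.204, a0=28.772; τ=−ln(0.6161)/28.772=0.017 → t=0.129; u2·a0=0.5664·28.772=16.296; a1+a2=6.320 < 16.296 ≤ a1+…+a3=21.584 → R3 fires; A=7 B=10 P=1
Draw 7: a1=2.352, a2=3.178, a3=14.840, a4=3.486, a5=3.560, a0=27.416; τ=−ln(0.4936)/27.416=0.026 → t=0.155; u2·a0=0.9501·27.416=26.048; a1+…+a4=23.856 < 26.048 ≤ a1+…+a5=27.416 → R5 fires; A=9 B=9 P=1
Draw 8: a1=3.024, a2=4.086, a3=17.172, a4=4.482, a5=3.204, a0=31.968; τ=−ln(0.9015)/31.968=0.003 → t=0.158; u2·a0=0.3914·31.968=12.512; a1+a2=7.110 < 12.512 ≤ a1+…+a3=24.282 → R3 fires; A=8 B=10 P=1
Draw 9: a1=2.688, a2=3.632, a3=16.960, a4=3.984, a5=3.560, a0=30.824; τ=−ln(0.0751)/30.824=0.084 → t=0.242; u2·a0=0.1314·30.824=4.050; a1=2.688 < 4.050 ≤ a1+a2=6.320 → R2 fires; A=9 B=10 P=0
Draw 10: a1=3.024, a2=0.000, a3=19.080, a4=4.482, a5=3.560, a0=30.146; τ=−ln(0.8891)/30.146=0.004 → t=0.246; u2·a0=0.9591·30.146=28.913; a1+…+a4=26.586 < 28.913 ≤ a1+…+a5=30.146 → R5 fires; A=11 B=9 P=0
Draw 11: a1=3.696, a2=0.000, a3=20.988, a4=5.478, a5=3.204, a0=33.366; τ=−ln(0.2217)/33.366=0.045 → t=0.291; u2·a0=0.4097·33.366=13.670; a1+a2=3.696 < 13.670 ≤ a1+…+a3=24.684 → R3 fires; A=10 B=10 P=0
Draw 12: a1=3.360, a2=0.000, a3=21.200, a4=4.980, a5=3.560, a0=33.100; τ=−ln(0.9402)/33.100=0.002 → t=0.293; u2·a0=0.7399·33.100=24.491; a1+a2=3.360 < 24.491 ≤ a1+…+a3=24.560 → R3 fires; A=9 B=11 P=0
Draw 13: a1=3.024, a2=0.000, a3=20.988, a4=4.482, a5=3.916, a0=32.410; τ=−ln(0.7518)/32.410=0.009 → t=0.302; u2·a0=0.4907·32.410=15.904; a1+a2=3.024 < 15.904 ≤ a1+…+a3=24.012 → R3 fires; A=8 B=12 P=0
Draw 14: a1=2.688, a2=0.000, a3=20.352, a4=3.984, a5=4.272, a0=31.296; τ=−ln(0.3664)/31.296=0.032 → t=0.334; u2·a0=0.6766·31.296=21.175; a1+a2=2.688 < 21.175 ≤ a1+…+a3=23.040 → R3 fires; A=7 B=13 P=0
Draw 15: a1=2.352, a2=0.000, a3=19.292, a4=3.486, a5=4.628, a0=29.758; τ=−ln(0.6988)/29.758=0.012 → t=0.346 > T=0.34: stop.
B first becomes ≥ 9 when it reaches 9 at the event at t=0.112.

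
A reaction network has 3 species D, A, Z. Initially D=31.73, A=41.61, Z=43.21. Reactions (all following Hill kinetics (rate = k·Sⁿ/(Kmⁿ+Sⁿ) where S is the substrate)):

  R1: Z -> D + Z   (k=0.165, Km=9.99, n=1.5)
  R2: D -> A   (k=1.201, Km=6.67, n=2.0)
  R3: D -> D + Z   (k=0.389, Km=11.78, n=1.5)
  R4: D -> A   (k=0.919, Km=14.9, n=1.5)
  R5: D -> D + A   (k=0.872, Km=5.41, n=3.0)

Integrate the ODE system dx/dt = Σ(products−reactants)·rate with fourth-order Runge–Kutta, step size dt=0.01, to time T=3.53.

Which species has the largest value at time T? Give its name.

RK4 with dt=0.01: 353 steps to T=3.53. Trajectory (selected grid times):
t=0.00: D=31.73 A=41.61 Z=43.21
t=0.39: D=31.07 A=42.67 Z=43.33
t=0.78: D=30.41 A=43.72 Z=43.46
t=1.18: D=29.74 A=44.80 Z=43.58
t=1.57: D=29.09 A=45.84 Z=43.70
t=1.96: D=28.44 A=46.89 Z=43.82
t=2.35: D=27.80 A=47.93 Z=43.94
t=2.75: D=27.14 A=48.99 Z=44.06
t=3.14: D=26.51 A=50.02 Z=44.18
t=3.53: D=25.87 A=51.05 Z=44.30
At T=3.53: D=25.87 A=51.05 Z=44.30; the largest is A.

Dominant species at T: A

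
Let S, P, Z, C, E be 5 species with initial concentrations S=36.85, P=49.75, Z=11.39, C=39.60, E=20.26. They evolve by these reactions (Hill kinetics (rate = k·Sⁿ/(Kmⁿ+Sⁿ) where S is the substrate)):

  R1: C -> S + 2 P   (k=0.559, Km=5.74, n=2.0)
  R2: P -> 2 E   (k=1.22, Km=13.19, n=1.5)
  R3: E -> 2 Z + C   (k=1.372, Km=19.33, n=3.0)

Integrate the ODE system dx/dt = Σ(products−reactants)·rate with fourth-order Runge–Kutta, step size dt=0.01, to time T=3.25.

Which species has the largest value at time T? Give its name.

Dominant species at T: P

RK4 with dt=0.01: 325 steps to T=3.25. Trajectory (selected grid times):
t=0.00: S=36.85 P=49.75 Z=11.39 C=39.60 E=20.26
t=0.36: S=37.05 P=49.76 Z=11.93 C=39.67 E=20.76
t=0.72: S=37.24 P=49.77 Z=12.48 C=39.75 E=21.26
t=1.08: S=37.44 P=49.77 Z=13.06 C=39.84 E=21.75
t=1.44: S=37.64 P=49.78 Z=13.64 C=39.94 E=22.22
t=1.81: S=37.84 P=49.79 Z=14.26 C=40.05 E=22.71
t=2.17: S=38.04 P=49.80 Z=14.88 C=40.16 E=23.17
t=2.53: S=38.24 P=49.81 Z=15.51 C=40.28 E=23.63
t=2.89: S=38.43 P=49.81 Z=16.16 C=40.40 E=24.08
t=3.25: S=38.63 P=49.82 Z=16.82 C=40.53 E=24.53
At T=3.25: S=38.63 P=49.82 Z=16.82 C=40.53 E=24.53; the largest is P.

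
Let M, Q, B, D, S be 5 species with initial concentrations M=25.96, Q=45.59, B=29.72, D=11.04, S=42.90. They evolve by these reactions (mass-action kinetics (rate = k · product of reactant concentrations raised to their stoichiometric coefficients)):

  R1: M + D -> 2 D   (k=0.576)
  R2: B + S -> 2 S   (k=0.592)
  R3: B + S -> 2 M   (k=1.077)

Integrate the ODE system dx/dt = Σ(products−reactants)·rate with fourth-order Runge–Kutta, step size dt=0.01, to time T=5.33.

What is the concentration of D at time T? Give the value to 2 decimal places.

RK4 with dt=0.01: 533 steps to T=5.33. Trajectory (selected grid times):
t=0.00: M=25.96 Q=45.59 B=29.72 D=11.04 S=42.90
t=0.59: M=0.00 Q=45.59 B=0.00 D=75.36 S=34.26
t=1.18: M=0.00 Q=45.59 B=0.00 D=75.36 S=34.26
t=1.78: M=0.00 Q=45.59 B=0.00 D=75.36 S=34.26
t=2.37: M=0.00 Q=45.59 B=0.00 D=75.36 S=34.26
t=2.96: M=0.00 Q=45.59 B=0.00 D=75.36 S=34.26
t=3.55: M=0.00 Q=45.59 B=0.00 D=75.36 S=34.26
t=4.15: M=0.00 Q=45.59 B=0.00 D=75.36 S=34.26
t=4.74: M=0.00 Q=45.59 B=0.00 D=75.36 S=34.26
t=5.33: M=0.00 Q=45.59 B=0.00 D=75.36 S=34.26
Read off D at T=5.33: 75.36

D at T = 75.36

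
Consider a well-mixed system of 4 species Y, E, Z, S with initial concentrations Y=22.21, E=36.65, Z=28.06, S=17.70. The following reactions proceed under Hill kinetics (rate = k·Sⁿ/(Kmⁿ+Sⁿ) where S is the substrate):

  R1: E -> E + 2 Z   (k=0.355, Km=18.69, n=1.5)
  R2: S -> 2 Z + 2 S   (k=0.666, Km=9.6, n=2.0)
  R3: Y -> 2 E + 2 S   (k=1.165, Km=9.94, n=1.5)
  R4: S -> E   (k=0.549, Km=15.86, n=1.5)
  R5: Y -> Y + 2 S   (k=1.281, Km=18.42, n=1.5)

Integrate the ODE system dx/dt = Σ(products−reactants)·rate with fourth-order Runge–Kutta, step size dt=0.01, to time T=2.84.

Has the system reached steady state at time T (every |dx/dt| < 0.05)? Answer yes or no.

RK4 with dt=0.01: 284 steps to T=2.84. Trajectory (selected grid times):
t=0.00: Y=22.21 E=36.65 Z=28.06 S=17.70
t=0.32: Y=21.92 E=37.32 Z=28.56 S=18.81
t=0.63: Y=21.65 E=37.97 Z=29.06 S=19.87
t=0.95: Y=21.36 E=38.64 Z=29.57 S=20.97
t=1.26: Y=21.09 E=39.29 Z=30.08 S=22.02
t=1.58: Y=20.81 E=39.96 Z=30.62 S=23.10
t=1.89: Y=20.54 E=40.62 Z=31.14 S=24.15
t=2.21: Y=20.26 E=41.29 Z=31.68 S=25.21
t=2.52: Y=19.99 E=41.94 Z=32.21 S=26.24
t=2.84: Y=19.72 E=42.61 Z=32.77 S=27.29
Rates at T: R1=0.2751, R2=0.5927, R3=0.8579, R4=0.3804, R5=0.6732
dx/dt at T (Σ net stoichiometry × rate): Y=-0.8579, E=+2.0963, Z=+1.7355, S=+3.2744
Largest |dx/dt| is |+3.2744| (S) ≥ 0.05 → not steady.

Steady state at T: no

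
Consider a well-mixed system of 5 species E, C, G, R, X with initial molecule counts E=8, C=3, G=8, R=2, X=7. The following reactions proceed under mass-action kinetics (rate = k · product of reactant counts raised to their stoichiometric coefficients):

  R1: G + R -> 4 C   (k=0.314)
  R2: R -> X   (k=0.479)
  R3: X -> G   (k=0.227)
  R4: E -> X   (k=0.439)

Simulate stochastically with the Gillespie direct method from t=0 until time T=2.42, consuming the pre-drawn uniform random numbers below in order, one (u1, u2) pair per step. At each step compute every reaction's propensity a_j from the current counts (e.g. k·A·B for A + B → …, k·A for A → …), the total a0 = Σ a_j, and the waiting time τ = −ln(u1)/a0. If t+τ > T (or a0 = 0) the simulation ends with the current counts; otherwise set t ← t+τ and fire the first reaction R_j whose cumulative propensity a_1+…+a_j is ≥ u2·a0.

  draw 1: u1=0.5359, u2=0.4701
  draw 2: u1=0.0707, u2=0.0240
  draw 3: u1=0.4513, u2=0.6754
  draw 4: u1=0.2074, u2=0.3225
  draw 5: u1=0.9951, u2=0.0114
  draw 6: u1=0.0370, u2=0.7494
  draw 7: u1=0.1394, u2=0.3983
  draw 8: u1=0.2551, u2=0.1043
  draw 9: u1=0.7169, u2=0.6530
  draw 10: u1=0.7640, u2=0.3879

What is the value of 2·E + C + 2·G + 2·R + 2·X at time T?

Check how each reaction changes W = 2·E + C + 2·G + 2·R + 2·X (weight of products minus weight of reactants):
R1: G + R -> 4 C: (1·4) − (2·1 + 2·1) = 4 − 4 = 0
R2: R -> X: (2·1) − (2·1) = 2 − 2 = 0
R3: X -> G: (2·1) − (2·1) = 2 − 2 = 0
R4: E -> X: (2·1) − (2·1) = 2 − 2 = 0
Every reaction leaves W unchanged, so W is conserved and no simulation is needed: W(T) = W(0) = 2·8 + 3 + 2·8 + 2·2 + 2·7 = 53

Value at T = 53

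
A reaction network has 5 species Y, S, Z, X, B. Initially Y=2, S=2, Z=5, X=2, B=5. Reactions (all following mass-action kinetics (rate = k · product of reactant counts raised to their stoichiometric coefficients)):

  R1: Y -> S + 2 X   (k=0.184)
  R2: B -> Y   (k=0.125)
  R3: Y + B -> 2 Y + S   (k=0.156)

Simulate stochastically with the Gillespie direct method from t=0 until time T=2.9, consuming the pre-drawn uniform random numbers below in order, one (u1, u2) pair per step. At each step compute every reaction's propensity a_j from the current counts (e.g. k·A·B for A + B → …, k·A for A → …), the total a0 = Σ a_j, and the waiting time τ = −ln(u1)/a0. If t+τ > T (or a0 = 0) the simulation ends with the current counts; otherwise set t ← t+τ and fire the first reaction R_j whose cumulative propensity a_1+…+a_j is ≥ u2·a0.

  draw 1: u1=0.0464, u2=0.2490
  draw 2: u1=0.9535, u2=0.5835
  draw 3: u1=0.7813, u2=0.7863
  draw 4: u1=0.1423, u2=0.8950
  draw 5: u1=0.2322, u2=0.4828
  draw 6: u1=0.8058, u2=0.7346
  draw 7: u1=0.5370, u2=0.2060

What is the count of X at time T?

t=0.000: Y=2 S=2 Z=5 X=2 B=5
Draw 1: a1=0.368, a2=0.625, a3=1.560, a0=2.553; τ=−ln(0.0464)/2.553=1.203 → t=1.203; u2·a0=0.2490·2.553=0.636; a1=0.368 < 0.636 ≤ a1+a2=0.993 → R2 fires; Y=3 S=2 Z=5 X=2 B=4
Draw 2: a1=0.552, a2=0.500, a3=1.872, a0=2.924; τ=−ln(0.9535)/2.924=0.016 → t=1.219; u2·a0=0.5835·2.924=1.706; a1+a2=1.052 < 1.706 ≤ a1+…+a3=2.924 → R3 fires; Y=4 S=3 Z=5 X=2 B=3
Draw 3: a1=0.736, a2=0.375, a3=1.872, a0=2.983; τ=−ln(0.7813)/2.983=0.083 → t=1.302; u2·a0=0.7863·2.983=2.346; a1+a2=1.111 < 2.346 ≤ a1+…+a3=2.983 → R3 fires; Y=5 S=4 Z=5 X=2 B=2
Draw 4: a1=0.920, a2=0.250, a3=1.560, a0=2.730; τ=−ln(0.1423)/2.730=0.714 → t=2.016; u2·a0=0.8950·2.730=2.443; a1+a2=1.170 < 2.443 ≤ a1+…+a3=2.730 → R3 fires; Y=6 S=5 Z=5 X=2 B=1
Draw 5: a1=1.104, a2=0.125, a3=0.936, a0=2.165; τ=−ln(0.2322)/2.165=0.674 → t=2.690; u2·a0=0.4828·2.165=1.045 ≤ a1=1.104 → R1 fires; Y=5 S=6 Z=5 X=4 B=1
Draw 6: a1=0.920, a2=0.125, a3=0.780, a0=1.825; τ=−ln(0.8058)/1.825=0.118 → t=2.809; u2·a0=0.7346·1.825=1.341; a1+a2=1.045 < 1.341 ≤ a1+…+a3=1.825 → R3 fires; Y=6 S=7 Z=5 X=4 B=0
Draw 7: a1=1.104, a2=0.000, a3=0.000, a0=1.104; τ=−ln(0.5370)/1.104=0.563 → t=3.372 > T=2.9: stop.
Read off X at T=2.9: 4

X at T = 4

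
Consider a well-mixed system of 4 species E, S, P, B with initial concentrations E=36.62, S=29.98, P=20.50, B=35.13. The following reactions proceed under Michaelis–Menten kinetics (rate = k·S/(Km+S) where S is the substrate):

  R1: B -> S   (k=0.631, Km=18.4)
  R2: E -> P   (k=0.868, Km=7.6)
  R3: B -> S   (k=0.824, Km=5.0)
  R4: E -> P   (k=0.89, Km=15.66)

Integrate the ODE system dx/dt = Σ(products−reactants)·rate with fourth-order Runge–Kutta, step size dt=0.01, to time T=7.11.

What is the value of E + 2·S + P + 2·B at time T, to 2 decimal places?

Check how each reaction changes W = E + 2·S + P + 2·B (weight of products minus weight of reactants):
R1: B -> S: (2·1) − (2·1) = 2 − 2 = 0
R2: E -> P: (1·1) − (1·1) = 1 − 1 = 0
R3: B -> S: (2·1) − (2·1) = 2 − 2 = 0
R4: E -> P: (1·1) − (1·1) = 1 − 1 = 0
Every reaction leaves W unchanged, so W is conserved and no simulation is needed: W(T) = W(0) = 36.62 + 2·29.98 + 20.50 + 2·35.13 = 187.34

Value at T = 187.34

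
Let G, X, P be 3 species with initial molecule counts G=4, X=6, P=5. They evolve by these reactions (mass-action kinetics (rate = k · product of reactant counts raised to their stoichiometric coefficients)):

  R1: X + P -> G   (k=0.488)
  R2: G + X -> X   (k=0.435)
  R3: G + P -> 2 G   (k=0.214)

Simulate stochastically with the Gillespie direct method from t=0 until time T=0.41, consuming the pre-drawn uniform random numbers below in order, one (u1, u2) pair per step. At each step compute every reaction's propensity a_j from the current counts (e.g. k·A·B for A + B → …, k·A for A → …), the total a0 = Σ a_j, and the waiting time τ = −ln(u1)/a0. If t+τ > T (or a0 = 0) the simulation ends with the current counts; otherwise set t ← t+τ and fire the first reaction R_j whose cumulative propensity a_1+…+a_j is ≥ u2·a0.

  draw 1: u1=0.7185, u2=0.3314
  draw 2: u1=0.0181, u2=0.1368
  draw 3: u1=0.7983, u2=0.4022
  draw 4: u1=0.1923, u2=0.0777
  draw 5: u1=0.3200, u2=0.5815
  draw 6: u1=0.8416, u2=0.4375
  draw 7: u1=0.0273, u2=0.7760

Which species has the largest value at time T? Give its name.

Dominant species at T: G

t=0.000: G=4 X=6 P=5
Draw 1: a1=14.640, a2=10.440, a3=4.280, a0=29.360; τ=−ln(0.7185)/29.360=0.011 → t=0.011; u2·a0=0.3314·29.360=9.730 ≤ a1=14.640 → R1 fires; G=5 X=5 P=4
Draw 2: a1=9.760, a2=10.875, a3=4.280, a0=24.915; τ=−ln(0.0181)/24.915=0.161 → t=0.172; u2·a0=0.1368·24.915=3.408 ≤ a1=9.760 → R1 fires; G=6 X=4 P=3
Draw 3: a1=5.856, a2=10.440, a3=3.852, a0=20.148; τ=−ln(0.7983)/20.148=0.011 → t=0.183; u2·a0=0.4022·20.148=8.104; a1=5.856 < 8.104 ≤ a1+a2=16.296 → R2 fires; G=5 X=4 P=3
Draw 4: a1=5.856, a2=8.700, a3=3.210, a0=17.766; τ=−ln(0.1923)/17.766=0.093 → t=0.276; u2·a0=0.0777·17.766=1.380 ≤ a1=5.856 → R1 fires; G=6 X=3 P=2
Draw 5: a1=2.928, a2=7.830, a3=2.568, a0=13.326; τ=−ln(0.3200)/13.326=0.086 → t=0.362; u2·a0=0.5815·13.326=7.749; a1=2.928 < 7.749 ≤ a1+a2=10.758 → R2 fires; G=5 X=3 P=2
Draw 6: a1=2.928, a2=6.525, a3=2.140, a0=11.593; τ=−ln(0.8416)/11.593=0.015 → t=0.377; u2·a0=0.4375·11.593=5.072; a1=2.928 < 5.072 ≤ a1+a2=9.453 → R2 fires; G=4 X=3 P=2
Draw 7: a1=2.928, a2=5.220, a3=1.712, a0=9.860; τ=−ln(0.0273)/9.860=0.365 → t=0.742 > T=0.41: stop.
At T=0.41: G=4 X=3 P=2; the largest is G.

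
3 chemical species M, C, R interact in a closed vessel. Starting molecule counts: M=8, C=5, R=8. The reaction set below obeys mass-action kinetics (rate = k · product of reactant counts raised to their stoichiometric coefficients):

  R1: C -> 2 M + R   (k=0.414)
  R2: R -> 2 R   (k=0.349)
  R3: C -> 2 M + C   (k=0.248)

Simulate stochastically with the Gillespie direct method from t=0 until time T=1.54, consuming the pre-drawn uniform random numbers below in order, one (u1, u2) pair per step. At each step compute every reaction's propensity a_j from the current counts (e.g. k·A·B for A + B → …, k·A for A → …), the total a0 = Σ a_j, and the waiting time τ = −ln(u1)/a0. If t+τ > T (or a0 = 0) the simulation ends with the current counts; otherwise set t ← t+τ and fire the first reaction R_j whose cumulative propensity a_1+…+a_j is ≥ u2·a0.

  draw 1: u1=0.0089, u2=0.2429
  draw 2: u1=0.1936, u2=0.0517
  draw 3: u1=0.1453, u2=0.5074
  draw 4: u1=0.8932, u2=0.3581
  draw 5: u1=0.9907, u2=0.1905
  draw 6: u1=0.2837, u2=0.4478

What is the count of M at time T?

t=0.000: M=8 C=5 R=8
Draw 1: a1=2.070, a2=2.792, a3=1.240, a0=6.102; τ=−ln(0.0089)/6.102=0.774 → t=0.774; u2·a0=0.2429·6.102=1.482 ≤ a1=2.070 → R1 fires; M=10 C=4 R=9
Draw 2: a1=1.656, a2=3.141, a3=0.992, a0=5.789; τ=−ln(0.1936)/5.789=0.284 → t=1.057; u2·a0=0.0517·5.789=0.299 ≤ a1=1.656 → R1 fires; M=12 C=3 R=10
Draw 3: a1=1.242, a2=3.490, a3=0.744, a0=5.476; τ=−ln(0.1453)/5.476=0.352 → t=1.410; u2·a0=0.5074·5.476=2.779; a1=1.242 < 2.779 ≤ a1+a2=4.732 → R2 fires; M=12 C=3 R=11
Draw 4: a1=1.242, a2=3.839, a3=0.744, a0=5.825; τ=−ln(0.8932)/5.825=0.019 → t=1.429; u2·a0=0.3581·5.825=2.086; a1=1.242 < 2.086 ≤ a1+a2=5.081 → R2 fires; M=12 C=3 R=12
Draw 5: a1=1.242, a2=4.188, a3=0.744, a0=6.174; τ=−ln(0.9907)/6.174=0.002 → t=1.431; u2·a0=0.1905·6.174=1.176 ≤ a1=1.242 → R1 fires; M=14 C=2 R=13
Draw 6: a1=0.828, a2=4.537, a3=0.496, a0=5.861; τ=−ln(0.2837)/5.861=0.215 → t=1.646 > T=1.54: stop.
Read off M at T=1.54: 14

M at T = 14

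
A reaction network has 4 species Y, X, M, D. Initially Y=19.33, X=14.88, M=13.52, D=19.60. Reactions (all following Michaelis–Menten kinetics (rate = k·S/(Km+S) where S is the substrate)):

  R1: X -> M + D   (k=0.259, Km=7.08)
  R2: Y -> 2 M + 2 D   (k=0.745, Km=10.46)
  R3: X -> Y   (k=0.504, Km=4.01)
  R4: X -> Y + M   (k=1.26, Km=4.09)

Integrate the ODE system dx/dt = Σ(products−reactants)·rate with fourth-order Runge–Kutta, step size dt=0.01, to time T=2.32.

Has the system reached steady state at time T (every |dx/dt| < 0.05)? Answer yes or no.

RK4 with dt=0.01: 232 steps to T=2.32. Trajectory (selected grid times):
t=0.00: Y=19.33 X=14.88 M=13.52 D=19.60
t=0.26: Y=19.56 X=14.48 M=14.07 D=19.90
t=0.52: Y=19.79 X=14.07 M=14.63 D=20.20
t=0.77: Y=20.01 X=13.69 M=15.16 D=20.48
t=1.03: Y=20.24 X=13.29 M=15.71 D=20.78
t=1.29: Y=20.46 X=12.90 M=16.26 D=21.08
t=1.55: Y=20.68 X=12.51 M=16.80 D=21.38
t=1.80: Y=20.89 X=12.14 M=17.33 D=21.67
t=2.06: Y=21.10 X=11.75 M=17.87 D=21.97
t=2.32: Y=21.31 X=11.37 M=18.42 D=22.27
Rates at T: R1=0.1596, R2=0.4997, R3=0.3726, R4=0.9267
dx/dt at T (Σ net stoichiometry × rate): Y=+0.7996, X=-1.4589, M=+2.0857, D=+1.1590
Largest |dx/dt| is |+2.0857| (M) ≥ 0.05 → not steady.

Steady state at T: no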